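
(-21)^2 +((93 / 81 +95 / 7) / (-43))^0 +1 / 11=4863 / 11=442.09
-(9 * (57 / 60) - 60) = 1029 / 20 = 51.45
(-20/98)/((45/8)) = -16/441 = -0.04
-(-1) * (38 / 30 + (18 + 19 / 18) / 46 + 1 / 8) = 14953 / 8280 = 1.81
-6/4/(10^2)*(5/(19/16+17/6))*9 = -162/965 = -0.17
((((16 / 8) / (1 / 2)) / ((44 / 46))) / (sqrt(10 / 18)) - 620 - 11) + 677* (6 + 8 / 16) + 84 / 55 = 138* sqrt(5) / 55 + 414813 / 110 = 3776.64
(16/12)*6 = 8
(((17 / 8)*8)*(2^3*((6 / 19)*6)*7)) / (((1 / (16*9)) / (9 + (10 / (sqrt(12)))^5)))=44416512 / 19 + 571200000*sqrt(3) / 19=54408628.07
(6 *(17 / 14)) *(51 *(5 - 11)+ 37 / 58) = -903261 / 406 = -2224.78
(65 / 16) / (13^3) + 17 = 45973 / 2704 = 17.00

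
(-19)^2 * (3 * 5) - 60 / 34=92025 / 17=5413.24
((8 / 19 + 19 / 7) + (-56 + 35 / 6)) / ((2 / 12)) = -37531 / 133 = -282.19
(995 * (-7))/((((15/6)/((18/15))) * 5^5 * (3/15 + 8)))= -16716/128125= -0.13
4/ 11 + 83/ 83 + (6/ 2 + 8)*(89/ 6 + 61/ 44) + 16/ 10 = 119711/ 660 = 181.38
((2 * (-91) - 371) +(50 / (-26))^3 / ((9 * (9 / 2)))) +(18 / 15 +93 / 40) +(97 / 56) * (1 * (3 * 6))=-25834403711 / 49827960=-518.47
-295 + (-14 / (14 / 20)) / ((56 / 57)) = -4415 / 14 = -315.36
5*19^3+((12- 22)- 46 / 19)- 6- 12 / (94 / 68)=30601233 / 893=34267.90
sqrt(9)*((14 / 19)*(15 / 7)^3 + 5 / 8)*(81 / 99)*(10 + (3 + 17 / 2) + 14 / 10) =72532773 / 163856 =442.66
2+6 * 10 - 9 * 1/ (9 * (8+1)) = 557/ 9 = 61.89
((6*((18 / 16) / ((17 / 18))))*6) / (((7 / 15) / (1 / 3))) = 3645 / 119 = 30.63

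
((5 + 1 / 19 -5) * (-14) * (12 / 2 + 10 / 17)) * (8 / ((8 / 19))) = -1568 / 17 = -92.24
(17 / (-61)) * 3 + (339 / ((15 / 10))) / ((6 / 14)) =96349 / 183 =526.50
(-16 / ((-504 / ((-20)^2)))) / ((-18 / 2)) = -800 / 567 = -1.41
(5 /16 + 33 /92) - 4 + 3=-121 /368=-0.33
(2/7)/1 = 2/7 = 0.29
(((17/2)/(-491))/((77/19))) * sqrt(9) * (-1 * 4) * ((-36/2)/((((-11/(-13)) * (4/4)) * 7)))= -453492/2911139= -0.16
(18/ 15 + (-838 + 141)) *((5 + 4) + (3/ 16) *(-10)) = -198303/ 40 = -4957.58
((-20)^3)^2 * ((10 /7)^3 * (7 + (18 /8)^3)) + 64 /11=12947000021952 /3773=3431486886.28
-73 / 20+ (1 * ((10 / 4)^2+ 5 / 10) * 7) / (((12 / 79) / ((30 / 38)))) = 241.93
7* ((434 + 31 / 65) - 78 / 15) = 195321 / 65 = 3004.94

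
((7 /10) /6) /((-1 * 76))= -7 /4560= -0.00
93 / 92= 1.01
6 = 6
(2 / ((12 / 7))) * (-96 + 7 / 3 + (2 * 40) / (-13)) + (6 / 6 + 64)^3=64234999 / 234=274508.54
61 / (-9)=-61 / 9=-6.78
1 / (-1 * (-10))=0.10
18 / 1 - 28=-10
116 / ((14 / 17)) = 986 / 7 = 140.86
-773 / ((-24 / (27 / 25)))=6957 / 200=34.78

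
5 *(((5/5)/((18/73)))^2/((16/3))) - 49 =-58027/1728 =-33.58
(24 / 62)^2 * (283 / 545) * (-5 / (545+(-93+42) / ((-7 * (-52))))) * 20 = -296674560 / 20774764421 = -0.01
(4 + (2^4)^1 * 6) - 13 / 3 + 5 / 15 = 96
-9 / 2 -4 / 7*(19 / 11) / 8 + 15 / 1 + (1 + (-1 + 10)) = 1569 / 77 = 20.38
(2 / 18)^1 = 0.11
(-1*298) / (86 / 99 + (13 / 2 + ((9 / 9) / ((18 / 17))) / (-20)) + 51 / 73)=-37.16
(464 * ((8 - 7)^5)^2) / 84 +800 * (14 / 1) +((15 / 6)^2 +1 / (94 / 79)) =44267401 / 3948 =11212.61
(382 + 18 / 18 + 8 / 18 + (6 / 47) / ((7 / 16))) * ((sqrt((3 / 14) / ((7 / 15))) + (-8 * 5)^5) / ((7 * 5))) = -23270256640000 / 20727 + 1136243 * sqrt(10) / 483630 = -1122702585.32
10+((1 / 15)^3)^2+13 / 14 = 1742765639 / 159468750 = 10.93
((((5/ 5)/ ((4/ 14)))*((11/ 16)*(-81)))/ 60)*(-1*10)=32.48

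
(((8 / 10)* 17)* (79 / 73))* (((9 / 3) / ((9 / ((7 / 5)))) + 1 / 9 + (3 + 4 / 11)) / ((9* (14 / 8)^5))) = 10732310528 / 27329442525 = 0.39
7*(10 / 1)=70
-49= -49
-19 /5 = -3.80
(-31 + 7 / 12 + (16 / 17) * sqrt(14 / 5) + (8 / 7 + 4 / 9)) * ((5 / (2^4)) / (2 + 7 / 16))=-36325 / 9828 + 16 * sqrt(70) / 663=-3.49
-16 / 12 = -4 / 3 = -1.33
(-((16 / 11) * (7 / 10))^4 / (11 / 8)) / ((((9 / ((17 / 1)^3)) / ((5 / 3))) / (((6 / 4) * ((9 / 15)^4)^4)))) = -924392534826958848 / 3071804046630859375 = -0.30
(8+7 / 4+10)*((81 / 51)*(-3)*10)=-31995 / 34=-941.03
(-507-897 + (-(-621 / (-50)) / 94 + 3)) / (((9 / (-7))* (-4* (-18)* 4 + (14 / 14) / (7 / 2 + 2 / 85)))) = 9204083651 / 2434816200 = 3.78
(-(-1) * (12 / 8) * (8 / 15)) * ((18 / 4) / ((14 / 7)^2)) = 9 / 10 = 0.90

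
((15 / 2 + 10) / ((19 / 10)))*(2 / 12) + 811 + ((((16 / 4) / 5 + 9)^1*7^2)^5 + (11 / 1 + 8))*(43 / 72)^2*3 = 58399627237226233547 / 2137500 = 27321463034959.64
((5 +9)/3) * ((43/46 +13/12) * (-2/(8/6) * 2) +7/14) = -3577/138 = -25.92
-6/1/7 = -6/7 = -0.86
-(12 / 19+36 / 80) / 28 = -411 / 10640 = -0.04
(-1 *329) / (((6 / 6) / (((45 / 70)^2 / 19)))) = -3807 / 532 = -7.16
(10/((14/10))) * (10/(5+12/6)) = 500/49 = 10.20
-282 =-282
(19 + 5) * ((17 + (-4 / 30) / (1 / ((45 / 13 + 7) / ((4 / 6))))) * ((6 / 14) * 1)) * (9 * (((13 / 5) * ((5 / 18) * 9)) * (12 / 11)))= 3767472 / 385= 9785.64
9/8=1.12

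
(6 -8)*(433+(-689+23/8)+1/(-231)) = 467783/924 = 506.26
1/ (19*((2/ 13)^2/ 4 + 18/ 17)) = 2873/ 58121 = 0.05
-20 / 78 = -10 / 39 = -0.26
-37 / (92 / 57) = -2109 / 92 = -22.92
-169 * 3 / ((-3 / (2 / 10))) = 169 / 5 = 33.80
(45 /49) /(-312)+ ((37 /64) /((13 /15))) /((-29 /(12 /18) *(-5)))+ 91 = 53793449 /591136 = 91.00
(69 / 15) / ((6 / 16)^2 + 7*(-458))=-1472 / 1025875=-0.00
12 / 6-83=-81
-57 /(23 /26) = -1482 /23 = -64.43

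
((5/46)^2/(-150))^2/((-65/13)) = -1/805942080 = -0.00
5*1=5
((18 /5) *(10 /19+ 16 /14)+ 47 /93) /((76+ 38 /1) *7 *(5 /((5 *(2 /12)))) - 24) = 402883 /294629580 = 0.00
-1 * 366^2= -133956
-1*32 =-32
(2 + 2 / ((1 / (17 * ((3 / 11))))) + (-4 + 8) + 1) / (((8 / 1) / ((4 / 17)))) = 179 / 374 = 0.48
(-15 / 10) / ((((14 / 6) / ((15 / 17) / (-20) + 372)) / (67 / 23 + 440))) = -2318938119 / 21896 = -105906.93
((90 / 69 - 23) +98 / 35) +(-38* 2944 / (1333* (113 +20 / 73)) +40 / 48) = -143009369791 / 7605578130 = -18.80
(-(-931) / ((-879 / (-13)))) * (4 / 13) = 3724 / 879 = 4.24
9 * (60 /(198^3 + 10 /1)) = 270 /3881201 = 0.00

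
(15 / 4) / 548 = 15 / 2192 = 0.01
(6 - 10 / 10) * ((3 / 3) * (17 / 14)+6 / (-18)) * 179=788.45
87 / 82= 1.06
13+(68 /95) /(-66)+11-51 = -84679 /3135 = -27.01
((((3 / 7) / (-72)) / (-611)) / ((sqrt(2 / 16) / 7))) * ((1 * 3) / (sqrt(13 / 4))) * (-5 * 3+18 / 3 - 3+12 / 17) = -96 * sqrt(26) / 135031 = -0.00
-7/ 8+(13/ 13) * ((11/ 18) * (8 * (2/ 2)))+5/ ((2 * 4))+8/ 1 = 455/ 36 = 12.64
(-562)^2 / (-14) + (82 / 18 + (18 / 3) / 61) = -86681293 / 3843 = -22555.63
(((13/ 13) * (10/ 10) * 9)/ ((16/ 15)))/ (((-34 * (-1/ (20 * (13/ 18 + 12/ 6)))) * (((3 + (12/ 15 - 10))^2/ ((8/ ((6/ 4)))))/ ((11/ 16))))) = 336875/ 261392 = 1.29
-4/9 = -0.44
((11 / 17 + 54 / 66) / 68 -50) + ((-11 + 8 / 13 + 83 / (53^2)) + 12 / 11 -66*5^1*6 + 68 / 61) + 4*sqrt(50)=-2624123012209 / 1287516386 + 20*sqrt(2)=-2009.84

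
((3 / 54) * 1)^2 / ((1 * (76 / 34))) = 17 / 12312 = 0.00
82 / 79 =1.04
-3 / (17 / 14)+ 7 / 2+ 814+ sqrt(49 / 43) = 7 * sqrt(43) / 43+ 27711 / 34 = 816.10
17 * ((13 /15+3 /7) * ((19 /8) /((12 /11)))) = 47.94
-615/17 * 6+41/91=-335093/1547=-216.61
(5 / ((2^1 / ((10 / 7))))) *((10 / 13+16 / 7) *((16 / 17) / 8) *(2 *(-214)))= -5949200 / 10829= -549.38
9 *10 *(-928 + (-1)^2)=-83430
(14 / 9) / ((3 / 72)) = 112 / 3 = 37.33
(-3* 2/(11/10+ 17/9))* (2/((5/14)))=-3024/269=-11.24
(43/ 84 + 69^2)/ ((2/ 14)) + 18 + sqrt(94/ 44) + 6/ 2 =sqrt(1034)/ 22 + 400219/ 12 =33353.04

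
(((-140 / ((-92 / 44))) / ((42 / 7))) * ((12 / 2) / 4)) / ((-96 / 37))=-14245 / 2208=-6.45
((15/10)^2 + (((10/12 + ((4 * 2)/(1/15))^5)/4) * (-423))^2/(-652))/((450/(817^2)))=-32866600825656495991897290834777/2086400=-15752780303708059812067340.00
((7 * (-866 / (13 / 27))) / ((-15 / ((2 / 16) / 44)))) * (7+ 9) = 27279 / 715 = 38.15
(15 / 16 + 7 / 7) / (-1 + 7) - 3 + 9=607 / 96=6.32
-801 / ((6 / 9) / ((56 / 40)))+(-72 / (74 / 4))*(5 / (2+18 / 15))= -624627 / 370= -1688.18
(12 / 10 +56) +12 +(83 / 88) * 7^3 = 172793 / 440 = 392.71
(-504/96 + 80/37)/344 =-457/50912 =-0.01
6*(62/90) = 62/15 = 4.13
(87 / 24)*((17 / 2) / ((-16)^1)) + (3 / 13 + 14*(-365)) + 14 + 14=-16918537 / 3328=-5083.70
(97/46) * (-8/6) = -194/69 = -2.81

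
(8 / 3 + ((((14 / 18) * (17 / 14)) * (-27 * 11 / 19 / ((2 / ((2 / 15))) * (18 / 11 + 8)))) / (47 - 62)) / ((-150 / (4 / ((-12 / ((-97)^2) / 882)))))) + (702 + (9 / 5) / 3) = 2091629279 / 2517500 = 830.84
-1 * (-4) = 4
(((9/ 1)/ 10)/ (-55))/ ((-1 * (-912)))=-3/ 167200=-0.00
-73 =-73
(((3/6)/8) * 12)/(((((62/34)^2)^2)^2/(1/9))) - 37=-37.00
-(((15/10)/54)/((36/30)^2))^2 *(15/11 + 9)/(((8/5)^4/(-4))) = 7421875/3153199104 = 0.00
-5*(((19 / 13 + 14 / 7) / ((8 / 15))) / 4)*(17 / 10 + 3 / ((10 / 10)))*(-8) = 31725 / 104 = 305.05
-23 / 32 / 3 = -23 / 96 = -0.24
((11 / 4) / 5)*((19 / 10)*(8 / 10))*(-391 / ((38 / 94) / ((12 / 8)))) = -606441 / 500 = -1212.88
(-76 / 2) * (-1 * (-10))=-380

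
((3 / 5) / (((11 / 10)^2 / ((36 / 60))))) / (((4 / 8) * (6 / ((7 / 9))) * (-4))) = -7 / 363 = -0.02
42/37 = 1.14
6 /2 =3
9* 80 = 720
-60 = -60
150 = 150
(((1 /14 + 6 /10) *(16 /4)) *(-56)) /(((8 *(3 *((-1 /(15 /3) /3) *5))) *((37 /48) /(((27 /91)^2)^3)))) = 1748041246368 /105055811627585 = 0.02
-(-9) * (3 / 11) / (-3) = -0.82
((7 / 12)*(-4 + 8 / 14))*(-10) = 20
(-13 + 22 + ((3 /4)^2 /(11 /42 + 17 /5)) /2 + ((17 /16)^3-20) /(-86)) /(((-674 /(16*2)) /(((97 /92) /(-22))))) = 244244766063 /11547957194752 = 0.02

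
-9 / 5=-1.80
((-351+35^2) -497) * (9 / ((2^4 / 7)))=23751 / 16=1484.44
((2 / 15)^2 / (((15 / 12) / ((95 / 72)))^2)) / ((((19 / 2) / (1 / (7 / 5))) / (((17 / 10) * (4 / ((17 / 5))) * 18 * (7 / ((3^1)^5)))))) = 152 / 98415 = 0.00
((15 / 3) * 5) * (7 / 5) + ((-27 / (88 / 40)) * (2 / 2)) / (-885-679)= 602275 / 17204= 35.01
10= 10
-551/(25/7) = -3857/25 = -154.28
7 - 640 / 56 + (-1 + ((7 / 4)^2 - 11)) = -1497 / 112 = -13.37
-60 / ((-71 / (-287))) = -17220 / 71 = -242.54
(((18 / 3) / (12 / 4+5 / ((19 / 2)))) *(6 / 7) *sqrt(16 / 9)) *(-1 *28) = -3648 / 67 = -54.45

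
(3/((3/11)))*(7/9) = 77/9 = 8.56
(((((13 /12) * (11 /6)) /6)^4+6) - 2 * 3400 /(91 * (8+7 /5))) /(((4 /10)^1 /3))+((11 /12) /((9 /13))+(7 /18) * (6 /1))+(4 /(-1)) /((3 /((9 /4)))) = -1377772877728439 /99307712544768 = -13.87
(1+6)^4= 2401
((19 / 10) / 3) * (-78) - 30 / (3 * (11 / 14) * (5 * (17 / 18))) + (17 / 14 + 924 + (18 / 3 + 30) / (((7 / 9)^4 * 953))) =3736383944911 / 4278846110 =873.22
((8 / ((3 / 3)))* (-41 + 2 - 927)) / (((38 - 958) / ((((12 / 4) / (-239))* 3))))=-378 / 1195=-0.32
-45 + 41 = -4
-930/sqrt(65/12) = -372 * sqrt(195)/13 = -399.59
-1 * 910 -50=-960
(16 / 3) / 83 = 16 / 249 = 0.06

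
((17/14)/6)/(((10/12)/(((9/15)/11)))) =0.01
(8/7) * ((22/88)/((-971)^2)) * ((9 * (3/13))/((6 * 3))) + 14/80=600589837/3431941240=0.18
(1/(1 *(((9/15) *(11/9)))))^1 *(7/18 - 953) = -85735/66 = -1299.02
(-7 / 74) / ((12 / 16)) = -14 / 111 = -0.13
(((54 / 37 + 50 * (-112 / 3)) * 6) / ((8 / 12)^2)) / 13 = -71667 / 37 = -1936.95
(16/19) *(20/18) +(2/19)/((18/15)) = 175/171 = 1.02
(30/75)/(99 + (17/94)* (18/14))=1316/326475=0.00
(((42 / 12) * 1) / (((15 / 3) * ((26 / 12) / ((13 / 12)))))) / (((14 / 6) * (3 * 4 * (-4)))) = -1 / 320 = -0.00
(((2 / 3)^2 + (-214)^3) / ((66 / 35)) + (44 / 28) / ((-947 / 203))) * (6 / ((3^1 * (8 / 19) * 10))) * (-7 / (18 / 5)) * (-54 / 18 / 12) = -194412196309429 / 162005184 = -1200036.88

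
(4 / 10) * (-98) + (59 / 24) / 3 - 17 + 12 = -15617 / 360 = -43.38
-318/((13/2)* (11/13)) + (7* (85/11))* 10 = 5314/11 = 483.09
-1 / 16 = -0.06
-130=-130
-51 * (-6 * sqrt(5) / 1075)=306 * sqrt(5) / 1075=0.64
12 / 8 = 3 / 2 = 1.50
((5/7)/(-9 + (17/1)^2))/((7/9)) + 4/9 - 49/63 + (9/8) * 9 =10079/1029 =9.79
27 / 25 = 1.08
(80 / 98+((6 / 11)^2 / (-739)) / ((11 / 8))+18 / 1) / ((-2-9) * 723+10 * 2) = -906873386 / 382345539653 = -0.00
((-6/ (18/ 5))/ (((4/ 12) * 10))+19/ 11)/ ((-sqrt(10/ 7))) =-27 * sqrt(70)/ 220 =-1.03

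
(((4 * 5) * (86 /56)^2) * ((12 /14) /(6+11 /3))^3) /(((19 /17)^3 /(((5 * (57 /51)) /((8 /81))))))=788837067225 /591904152812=1.33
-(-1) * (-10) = -10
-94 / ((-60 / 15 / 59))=2773 / 2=1386.50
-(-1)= 1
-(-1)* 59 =59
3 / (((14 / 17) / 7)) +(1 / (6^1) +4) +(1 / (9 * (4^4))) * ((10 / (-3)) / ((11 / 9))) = 41769 / 1408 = 29.67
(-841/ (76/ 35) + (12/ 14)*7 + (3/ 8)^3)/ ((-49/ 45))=166895955/ 476672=350.13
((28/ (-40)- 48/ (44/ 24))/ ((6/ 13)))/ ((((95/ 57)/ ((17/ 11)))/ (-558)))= 182325663/ 6050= 30136.47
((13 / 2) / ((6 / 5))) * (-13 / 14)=-5.03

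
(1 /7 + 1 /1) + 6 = 50 /7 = 7.14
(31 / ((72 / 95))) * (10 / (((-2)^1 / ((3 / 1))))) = -14725 / 24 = -613.54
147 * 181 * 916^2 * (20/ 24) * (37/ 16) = 86043357365/ 2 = 43021678682.50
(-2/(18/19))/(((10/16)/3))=-152/15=-10.13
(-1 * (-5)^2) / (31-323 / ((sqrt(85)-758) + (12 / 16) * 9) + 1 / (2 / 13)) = -34245739750 / 51957655681 + 516800 * sqrt(85) / 51957655681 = -0.66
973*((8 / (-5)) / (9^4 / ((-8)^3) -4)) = 3985408 / 43045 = 92.59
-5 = -5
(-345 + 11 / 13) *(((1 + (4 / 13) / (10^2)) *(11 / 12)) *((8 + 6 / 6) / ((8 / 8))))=-12032823 / 4225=-2848.01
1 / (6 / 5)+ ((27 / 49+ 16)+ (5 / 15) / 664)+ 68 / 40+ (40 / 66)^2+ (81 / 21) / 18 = 3484079339 / 177158520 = 19.67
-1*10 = -10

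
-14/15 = -0.93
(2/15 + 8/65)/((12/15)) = 0.32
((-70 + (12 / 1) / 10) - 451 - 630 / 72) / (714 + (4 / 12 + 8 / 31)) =-983103 / 1329140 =-0.74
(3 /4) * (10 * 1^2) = 15 /2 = 7.50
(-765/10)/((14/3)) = -459/28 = -16.39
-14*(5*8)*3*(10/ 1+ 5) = -25200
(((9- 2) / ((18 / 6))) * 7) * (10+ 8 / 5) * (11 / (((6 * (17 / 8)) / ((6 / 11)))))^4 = 11640832 / 1252815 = 9.29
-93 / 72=-31 / 24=-1.29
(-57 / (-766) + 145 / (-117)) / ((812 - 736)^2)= -104401 / 517656672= -0.00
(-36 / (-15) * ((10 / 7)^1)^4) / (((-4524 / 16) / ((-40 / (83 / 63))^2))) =-4147200000 / 127260497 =-32.59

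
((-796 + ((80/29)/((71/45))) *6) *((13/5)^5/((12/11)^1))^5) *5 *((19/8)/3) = -8730690949300729904563133728119513353297/183228881835937500000000000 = -47649098012387.37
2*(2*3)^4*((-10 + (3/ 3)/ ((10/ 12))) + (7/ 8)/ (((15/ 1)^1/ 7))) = -108756/ 5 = -21751.20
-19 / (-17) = 19 / 17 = 1.12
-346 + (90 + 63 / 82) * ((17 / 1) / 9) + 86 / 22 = -153917 / 902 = -170.64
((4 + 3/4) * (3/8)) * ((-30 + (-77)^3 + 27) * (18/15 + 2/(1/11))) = -94331751/5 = -18866350.20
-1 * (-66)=66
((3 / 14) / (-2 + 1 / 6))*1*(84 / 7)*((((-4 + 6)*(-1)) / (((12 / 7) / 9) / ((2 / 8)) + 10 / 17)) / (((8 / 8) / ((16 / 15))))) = 29376 / 13255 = 2.22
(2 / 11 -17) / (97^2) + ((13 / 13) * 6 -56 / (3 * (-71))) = 6.26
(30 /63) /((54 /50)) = 250 /567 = 0.44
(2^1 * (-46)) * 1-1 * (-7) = -85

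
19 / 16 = 1.19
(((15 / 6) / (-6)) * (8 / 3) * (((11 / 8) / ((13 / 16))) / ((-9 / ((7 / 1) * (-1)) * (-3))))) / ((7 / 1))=220 / 3159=0.07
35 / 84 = 5 / 12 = 0.42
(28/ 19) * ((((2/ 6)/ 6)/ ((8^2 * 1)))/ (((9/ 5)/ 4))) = 35/ 12312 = 0.00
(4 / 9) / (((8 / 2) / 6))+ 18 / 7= 68 / 21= 3.24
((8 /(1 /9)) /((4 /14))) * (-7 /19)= -1764 /19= -92.84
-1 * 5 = -5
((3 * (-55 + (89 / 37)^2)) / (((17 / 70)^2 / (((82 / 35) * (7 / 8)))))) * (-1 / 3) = 1710.57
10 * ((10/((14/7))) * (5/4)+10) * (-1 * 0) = 0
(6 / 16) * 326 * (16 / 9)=652 / 3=217.33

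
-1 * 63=-63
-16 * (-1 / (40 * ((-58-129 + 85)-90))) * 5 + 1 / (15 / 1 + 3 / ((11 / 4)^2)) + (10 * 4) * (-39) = -92997709 / 59616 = -1559.95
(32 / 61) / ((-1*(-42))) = 16 / 1281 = 0.01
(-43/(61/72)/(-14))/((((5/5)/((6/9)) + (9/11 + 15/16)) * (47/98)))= 1271424/547597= 2.32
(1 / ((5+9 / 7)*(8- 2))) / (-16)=-7 / 4224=-0.00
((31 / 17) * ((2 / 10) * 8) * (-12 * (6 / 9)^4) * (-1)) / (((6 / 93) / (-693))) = -18943232 / 255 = -74287.18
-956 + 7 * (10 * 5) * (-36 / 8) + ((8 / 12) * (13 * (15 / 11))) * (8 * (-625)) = -677841 / 11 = -61621.91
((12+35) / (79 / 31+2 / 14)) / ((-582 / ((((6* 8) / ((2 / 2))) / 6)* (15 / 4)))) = -50995 / 56648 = -0.90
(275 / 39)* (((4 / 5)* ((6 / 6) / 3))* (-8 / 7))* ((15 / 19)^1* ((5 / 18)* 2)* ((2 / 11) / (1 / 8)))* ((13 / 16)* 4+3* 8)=-1744000 / 46683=-37.36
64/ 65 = 0.98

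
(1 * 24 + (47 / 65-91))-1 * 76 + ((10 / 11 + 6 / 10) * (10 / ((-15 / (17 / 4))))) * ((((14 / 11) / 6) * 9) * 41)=-7502457 / 15730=-476.95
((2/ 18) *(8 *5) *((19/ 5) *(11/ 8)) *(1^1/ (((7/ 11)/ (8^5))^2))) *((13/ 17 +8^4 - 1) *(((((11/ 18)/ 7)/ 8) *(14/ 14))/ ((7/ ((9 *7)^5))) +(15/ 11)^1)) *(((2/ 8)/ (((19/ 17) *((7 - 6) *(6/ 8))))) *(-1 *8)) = -410551668435096117968896/ 441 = -930956164251918634850.10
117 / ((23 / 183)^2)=3918213 / 529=7406.83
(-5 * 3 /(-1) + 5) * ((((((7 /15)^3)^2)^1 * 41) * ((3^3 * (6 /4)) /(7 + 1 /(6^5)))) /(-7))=-1190742336 /170103125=-7.00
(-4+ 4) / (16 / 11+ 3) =0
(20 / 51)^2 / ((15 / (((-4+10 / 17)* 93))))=-143840 / 44217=-3.25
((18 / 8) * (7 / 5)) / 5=63 / 100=0.63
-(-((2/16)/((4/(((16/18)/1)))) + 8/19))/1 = 307/684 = 0.45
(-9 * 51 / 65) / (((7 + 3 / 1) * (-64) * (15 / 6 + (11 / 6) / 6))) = 4131 / 1050400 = 0.00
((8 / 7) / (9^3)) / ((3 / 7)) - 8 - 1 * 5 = -28423 / 2187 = -13.00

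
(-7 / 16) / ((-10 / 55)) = 77 / 32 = 2.41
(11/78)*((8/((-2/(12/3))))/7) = -88/273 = -0.32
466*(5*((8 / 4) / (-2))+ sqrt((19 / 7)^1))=-2330+ 466*sqrt(133) / 7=-1562.26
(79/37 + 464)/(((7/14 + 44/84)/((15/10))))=1086561/1591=682.94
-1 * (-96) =96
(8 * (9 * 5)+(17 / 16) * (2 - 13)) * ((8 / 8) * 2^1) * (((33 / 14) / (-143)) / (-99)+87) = 2912020679 / 48048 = 60606.49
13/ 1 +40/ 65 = 177/ 13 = 13.62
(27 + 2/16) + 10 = 297/8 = 37.12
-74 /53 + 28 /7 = 138 /53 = 2.60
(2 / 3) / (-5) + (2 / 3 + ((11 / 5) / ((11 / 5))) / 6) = 7 / 10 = 0.70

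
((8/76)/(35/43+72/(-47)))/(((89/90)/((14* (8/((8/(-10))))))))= 20.76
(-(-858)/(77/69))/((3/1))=256.29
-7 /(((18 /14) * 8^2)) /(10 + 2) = -49 /6912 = -0.01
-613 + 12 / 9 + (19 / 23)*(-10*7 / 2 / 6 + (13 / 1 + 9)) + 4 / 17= -1403087 / 2346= -598.08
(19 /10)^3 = 6859 /1000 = 6.86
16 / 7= 2.29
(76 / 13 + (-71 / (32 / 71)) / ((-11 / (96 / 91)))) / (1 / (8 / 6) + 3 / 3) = 83900 / 7007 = 11.97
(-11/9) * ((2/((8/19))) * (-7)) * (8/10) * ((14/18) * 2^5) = 327712/405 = 809.17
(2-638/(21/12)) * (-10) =25380/7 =3625.71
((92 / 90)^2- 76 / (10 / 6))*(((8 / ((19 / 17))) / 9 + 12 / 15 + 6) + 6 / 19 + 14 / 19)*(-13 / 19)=8672511328 / 32896125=263.63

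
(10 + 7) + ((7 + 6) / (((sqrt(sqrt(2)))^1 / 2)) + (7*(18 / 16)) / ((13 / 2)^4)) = 38.87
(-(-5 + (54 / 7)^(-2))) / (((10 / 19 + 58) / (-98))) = -13528361 / 1621296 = -8.34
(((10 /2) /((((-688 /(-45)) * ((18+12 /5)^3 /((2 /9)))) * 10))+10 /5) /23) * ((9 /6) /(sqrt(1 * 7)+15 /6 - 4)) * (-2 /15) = -1460222833 * sqrt(7) /398823190560 - 1460222833 /265882127040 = -0.02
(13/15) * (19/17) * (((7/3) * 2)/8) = 1729/3060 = 0.57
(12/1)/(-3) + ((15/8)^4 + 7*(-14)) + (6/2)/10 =-1829691/20480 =-89.34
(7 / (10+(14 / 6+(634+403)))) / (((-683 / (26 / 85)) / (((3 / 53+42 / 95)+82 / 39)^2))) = -107435842871 / 5314458167157750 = -0.00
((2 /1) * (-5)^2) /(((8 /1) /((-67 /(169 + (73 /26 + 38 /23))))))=-500825 /207458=-2.41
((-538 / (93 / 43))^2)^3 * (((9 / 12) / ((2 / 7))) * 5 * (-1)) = -670629177805307104864247320 / 215663394483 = -3109610601339999.24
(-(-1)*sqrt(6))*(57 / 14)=57*sqrt(6) / 14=9.97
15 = 15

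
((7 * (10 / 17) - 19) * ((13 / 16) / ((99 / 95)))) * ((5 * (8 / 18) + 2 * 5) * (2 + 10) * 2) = -1562275 / 459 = -3403.65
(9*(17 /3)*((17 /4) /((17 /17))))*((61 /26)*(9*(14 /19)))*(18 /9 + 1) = 9995643 /988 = 10117.05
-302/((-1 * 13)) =302/13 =23.23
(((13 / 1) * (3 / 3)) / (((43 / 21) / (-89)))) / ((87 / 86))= -16198 / 29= -558.55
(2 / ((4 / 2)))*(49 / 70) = 7 / 10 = 0.70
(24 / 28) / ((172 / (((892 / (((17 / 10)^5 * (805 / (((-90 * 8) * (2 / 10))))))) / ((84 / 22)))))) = -0.01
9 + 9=18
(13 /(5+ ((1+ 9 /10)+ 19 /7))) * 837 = 761670 /673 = 1131.75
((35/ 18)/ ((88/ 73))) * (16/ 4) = 2555/ 396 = 6.45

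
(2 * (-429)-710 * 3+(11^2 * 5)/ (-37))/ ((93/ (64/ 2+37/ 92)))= -331370941/ 316572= -1046.75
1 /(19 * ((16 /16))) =1 /19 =0.05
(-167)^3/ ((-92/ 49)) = 228215687/ 92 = 2480605.29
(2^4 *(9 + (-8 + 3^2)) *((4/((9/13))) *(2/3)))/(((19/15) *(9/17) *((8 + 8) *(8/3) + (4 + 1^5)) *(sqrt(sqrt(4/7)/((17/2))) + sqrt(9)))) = 5.85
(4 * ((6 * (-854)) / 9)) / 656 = -427 / 123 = -3.47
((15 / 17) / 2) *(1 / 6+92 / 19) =2855 / 1292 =2.21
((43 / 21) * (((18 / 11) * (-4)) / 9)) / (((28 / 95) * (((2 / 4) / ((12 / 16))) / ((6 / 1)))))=-24510 / 539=-45.47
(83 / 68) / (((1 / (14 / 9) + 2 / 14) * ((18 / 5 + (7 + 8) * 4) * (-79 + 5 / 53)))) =-2905 / 9384408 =-0.00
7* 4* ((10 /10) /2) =14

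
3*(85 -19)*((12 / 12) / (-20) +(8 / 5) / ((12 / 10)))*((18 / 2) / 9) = 2541 / 10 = 254.10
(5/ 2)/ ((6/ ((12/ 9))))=5/ 9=0.56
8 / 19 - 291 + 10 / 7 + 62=-30211 / 133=-227.15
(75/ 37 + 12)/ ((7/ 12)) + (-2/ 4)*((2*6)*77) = -113430/ 259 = -437.95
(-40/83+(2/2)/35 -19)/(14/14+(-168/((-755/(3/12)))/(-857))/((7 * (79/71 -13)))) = -3086106418048/158641459123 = -19.45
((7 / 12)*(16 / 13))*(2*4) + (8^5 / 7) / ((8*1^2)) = 590.89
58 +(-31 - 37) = -10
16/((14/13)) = 104/7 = 14.86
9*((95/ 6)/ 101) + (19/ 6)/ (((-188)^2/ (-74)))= 15038557/ 10709232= 1.40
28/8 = 7/2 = 3.50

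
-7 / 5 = -1.40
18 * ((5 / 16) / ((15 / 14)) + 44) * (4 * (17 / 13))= 54213 / 13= 4170.23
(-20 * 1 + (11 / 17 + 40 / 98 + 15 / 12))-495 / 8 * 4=-883629 / 3332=-265.19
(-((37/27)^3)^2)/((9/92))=-236046829628/3486784401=-67.70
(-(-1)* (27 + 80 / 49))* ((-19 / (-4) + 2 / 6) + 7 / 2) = 144509 / 588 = 245.76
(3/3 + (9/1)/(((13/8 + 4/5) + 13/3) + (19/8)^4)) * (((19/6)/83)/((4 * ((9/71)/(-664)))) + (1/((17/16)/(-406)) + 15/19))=-10994276999030/20669179887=-531.92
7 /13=0.54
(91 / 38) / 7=13 / 38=0.34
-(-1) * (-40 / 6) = -20 / 3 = -6.67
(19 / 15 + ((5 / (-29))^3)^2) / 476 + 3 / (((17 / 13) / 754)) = 3673194312177197 / 2123519255970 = 1729.77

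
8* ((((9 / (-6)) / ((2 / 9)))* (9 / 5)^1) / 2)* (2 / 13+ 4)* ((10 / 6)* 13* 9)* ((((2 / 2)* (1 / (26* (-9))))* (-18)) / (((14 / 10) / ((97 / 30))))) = -636417 / 91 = -6993.59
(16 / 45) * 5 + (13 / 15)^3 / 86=518197 / 290250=1.79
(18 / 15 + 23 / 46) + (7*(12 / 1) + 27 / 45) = 863 / 10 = 86.30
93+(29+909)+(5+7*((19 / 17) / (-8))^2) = 19164383 / 18496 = 1036.14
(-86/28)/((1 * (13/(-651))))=3999/26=153.81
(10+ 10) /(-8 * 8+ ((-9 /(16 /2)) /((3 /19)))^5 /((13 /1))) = -8519680 /628955033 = -0.01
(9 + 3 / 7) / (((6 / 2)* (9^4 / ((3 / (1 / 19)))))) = 418 / 15309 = 0.03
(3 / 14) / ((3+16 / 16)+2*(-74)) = -0.00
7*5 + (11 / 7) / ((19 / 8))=4743 / 133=35.66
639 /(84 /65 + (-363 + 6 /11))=-152295 /86077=-1.77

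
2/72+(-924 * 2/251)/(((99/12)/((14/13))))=-109633/117468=-0.93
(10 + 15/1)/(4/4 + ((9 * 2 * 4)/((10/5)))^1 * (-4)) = -25/143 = -0.17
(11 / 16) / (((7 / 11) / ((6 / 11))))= 0.59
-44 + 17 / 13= -555 / 13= -42.69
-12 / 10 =-6 / 5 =-1.20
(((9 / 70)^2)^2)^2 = 43046721 / 576480100000000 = 0.00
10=10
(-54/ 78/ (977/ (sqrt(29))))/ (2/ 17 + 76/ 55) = -8415 * sqrt(29)/ 17806802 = -0.00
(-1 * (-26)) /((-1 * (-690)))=13 /345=0.04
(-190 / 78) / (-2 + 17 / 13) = 95 / 27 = 3.52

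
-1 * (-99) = 99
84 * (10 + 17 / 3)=1316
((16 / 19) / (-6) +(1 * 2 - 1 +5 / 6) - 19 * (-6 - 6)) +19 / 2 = 13634 / 57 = 239.19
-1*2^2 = -4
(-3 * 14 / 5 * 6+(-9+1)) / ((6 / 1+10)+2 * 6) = -73 / 35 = -2.09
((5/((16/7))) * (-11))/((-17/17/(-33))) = -12705/16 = -794.06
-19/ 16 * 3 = -57/ 16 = -3.56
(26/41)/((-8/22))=-143/82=-1.74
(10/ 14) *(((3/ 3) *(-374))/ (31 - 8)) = -1870/ 161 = -11.61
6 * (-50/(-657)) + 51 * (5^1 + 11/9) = 317.79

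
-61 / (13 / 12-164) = 732 / 1955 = 0.37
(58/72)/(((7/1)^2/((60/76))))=145/11172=0.01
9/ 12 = 3/ 4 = 0.75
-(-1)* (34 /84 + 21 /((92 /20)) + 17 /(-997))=4770175 /963102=4.95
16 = 16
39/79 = 0.49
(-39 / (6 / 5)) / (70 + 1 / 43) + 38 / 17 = 181321 / 102374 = 1.77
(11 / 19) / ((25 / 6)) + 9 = 4341 / 475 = 9.14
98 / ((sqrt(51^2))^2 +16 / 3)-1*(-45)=50307 / 1117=45.04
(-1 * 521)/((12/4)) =-521/3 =-173.67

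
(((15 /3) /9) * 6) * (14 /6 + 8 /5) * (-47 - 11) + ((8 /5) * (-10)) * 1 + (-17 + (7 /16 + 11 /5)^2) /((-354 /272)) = -326555371 /424800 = -768.73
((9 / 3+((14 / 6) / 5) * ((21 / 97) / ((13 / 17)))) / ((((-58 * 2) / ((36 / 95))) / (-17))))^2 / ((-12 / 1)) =-760760320428 / 301726453575625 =-0.00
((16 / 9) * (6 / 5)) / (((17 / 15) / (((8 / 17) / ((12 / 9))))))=192 / 289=0.66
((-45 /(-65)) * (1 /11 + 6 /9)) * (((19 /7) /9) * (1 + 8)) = 1425 /1001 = 1.42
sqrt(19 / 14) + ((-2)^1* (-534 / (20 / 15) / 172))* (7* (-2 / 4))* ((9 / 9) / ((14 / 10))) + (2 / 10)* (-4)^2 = -14521 / 1720 + sqrt(266) / 14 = -7.28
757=757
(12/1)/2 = 6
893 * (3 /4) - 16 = 2615 /4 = 653.75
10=10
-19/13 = -1.46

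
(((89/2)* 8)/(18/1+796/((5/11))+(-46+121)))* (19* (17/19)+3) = 35600/9221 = 3.86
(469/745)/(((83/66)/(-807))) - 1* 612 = -62822898/61835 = -1015.98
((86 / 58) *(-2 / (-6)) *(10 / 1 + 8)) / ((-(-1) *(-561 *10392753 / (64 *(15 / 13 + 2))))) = -225664 / 732678693747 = -0.00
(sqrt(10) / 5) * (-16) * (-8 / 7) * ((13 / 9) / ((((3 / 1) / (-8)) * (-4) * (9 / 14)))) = 6656 * sqrt(10) / 1215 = 17.32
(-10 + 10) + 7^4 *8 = 19208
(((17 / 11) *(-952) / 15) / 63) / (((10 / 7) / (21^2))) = -396508 / 825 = -480.62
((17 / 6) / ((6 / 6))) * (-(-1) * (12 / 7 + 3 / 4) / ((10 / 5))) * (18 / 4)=15.71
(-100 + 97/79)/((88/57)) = -444771/6952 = -63.98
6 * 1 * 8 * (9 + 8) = 816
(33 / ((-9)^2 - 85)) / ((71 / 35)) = -1155 / 284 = -4.07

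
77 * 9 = 693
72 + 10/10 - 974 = -901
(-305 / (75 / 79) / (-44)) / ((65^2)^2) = 4819 / 11781412500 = 0.00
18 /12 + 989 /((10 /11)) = 5447 /5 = 1089.40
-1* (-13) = 13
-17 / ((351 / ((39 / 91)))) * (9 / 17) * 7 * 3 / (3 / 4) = -4 / 13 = -0.31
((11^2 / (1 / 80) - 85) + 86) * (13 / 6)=41951 / 2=20975.50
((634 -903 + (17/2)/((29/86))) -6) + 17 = -6751/29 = -232.79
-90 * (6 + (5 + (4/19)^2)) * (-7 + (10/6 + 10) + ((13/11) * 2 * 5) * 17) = -811434240/3971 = -204340.03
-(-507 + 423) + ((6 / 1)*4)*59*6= 8580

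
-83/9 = -9.22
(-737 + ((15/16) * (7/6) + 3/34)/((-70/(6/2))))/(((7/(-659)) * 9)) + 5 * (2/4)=18502077451/2399040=7712.28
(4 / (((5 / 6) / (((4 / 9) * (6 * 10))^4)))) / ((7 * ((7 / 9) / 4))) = 262144000 / 147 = 1783292.52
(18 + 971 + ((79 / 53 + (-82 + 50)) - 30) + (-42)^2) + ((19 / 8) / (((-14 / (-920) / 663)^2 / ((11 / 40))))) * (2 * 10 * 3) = 193181780123173 / 2597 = 74386515257.29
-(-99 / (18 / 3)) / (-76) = -33 / 152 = -0.22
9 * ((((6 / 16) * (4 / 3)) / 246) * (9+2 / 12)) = 55 / 328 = 0.17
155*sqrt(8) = 310*sqrt(2) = 438.41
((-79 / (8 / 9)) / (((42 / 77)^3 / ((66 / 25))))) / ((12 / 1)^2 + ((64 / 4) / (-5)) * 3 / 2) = -1156639 / 111360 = -10.39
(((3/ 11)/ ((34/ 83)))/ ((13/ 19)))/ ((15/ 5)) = 1577/ 4862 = 0.32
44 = 44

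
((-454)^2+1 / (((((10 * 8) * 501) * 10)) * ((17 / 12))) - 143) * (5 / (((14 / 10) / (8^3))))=7484894041664 / 19873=376636342.86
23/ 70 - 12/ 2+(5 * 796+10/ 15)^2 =9982791907/ 630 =15845701.44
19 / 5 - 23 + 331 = 1559 / 5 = 311.80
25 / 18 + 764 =13777 / 18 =765.39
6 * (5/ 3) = 10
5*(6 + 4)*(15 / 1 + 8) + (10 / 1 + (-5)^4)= 1785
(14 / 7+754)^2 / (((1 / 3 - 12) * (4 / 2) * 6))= -20412 / 5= -4082.40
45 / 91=0.49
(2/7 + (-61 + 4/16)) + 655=16647/28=594.54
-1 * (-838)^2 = -702244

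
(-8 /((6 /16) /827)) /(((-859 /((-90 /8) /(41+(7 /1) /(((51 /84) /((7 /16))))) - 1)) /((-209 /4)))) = 10774341248 /8068587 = 1335.34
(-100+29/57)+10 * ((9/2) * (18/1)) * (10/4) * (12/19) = 67229/57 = 1179.46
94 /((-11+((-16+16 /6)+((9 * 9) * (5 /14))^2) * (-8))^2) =2031246 /941068787569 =0.00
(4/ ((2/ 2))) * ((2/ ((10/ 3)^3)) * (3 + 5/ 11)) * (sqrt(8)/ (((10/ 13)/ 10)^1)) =26676 * sqrt(2)/ 1375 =27.44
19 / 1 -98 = -79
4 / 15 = 0.27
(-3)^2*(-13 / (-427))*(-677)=-79209 / 427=-185.50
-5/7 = -0.71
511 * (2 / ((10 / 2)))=1022 / 5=204.40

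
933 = 933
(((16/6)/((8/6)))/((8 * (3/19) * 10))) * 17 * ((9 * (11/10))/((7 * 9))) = 3553/8400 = 0.42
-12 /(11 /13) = -156 /11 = -14.18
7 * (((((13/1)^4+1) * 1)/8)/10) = 99967/40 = 2499.18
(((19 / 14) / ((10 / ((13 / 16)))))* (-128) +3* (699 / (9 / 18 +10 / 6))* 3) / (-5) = -1314688 / 2275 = -577.88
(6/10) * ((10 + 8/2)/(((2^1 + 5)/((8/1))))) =48/5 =9.60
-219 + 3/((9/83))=-574/3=-191.33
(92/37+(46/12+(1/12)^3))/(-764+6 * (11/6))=-404101/48143808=-0.01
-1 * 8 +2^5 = 24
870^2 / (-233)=-756900 / 233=-3248.50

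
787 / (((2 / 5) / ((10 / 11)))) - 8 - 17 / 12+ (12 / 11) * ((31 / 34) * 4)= 4001497 / 2244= 1783.20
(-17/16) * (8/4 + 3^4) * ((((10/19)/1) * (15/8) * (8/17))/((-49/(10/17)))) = 31125/63308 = 0.49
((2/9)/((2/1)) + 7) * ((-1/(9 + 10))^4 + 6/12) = 1390112/390963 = 3.56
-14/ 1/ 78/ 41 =-7/ 1599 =-0.00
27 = 27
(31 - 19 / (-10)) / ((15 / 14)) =2303 / 75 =30.71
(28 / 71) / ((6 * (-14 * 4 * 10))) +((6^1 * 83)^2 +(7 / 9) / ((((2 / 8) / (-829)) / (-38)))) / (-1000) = -221100607 / 639000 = -346.01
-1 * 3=-3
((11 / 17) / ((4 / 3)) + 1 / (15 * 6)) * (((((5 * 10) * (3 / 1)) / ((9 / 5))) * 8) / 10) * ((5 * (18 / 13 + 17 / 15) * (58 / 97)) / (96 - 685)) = -0.42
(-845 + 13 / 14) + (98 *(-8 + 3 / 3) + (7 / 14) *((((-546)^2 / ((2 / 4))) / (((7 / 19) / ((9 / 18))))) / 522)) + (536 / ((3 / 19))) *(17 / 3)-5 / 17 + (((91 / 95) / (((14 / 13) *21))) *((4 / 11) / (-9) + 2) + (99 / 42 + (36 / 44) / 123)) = 6708147778684 / 362924415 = 18483.59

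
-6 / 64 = -3 / 32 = -0.09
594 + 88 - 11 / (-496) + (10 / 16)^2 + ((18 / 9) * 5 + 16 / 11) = 15142961 / 21824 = 693.87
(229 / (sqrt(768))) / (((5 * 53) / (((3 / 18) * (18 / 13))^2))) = 687 * sqrt(3) / 716560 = 0.00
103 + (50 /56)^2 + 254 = 280513 /784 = 357.80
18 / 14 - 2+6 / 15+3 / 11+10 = 3834 / 385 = 9.96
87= 87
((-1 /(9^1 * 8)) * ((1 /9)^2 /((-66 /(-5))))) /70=-1 /5388768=-0.00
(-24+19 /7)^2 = 22201 /49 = 453.08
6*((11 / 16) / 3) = 11 / 8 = 1.38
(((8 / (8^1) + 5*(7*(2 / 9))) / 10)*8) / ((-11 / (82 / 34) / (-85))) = 12956 / 99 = 130.87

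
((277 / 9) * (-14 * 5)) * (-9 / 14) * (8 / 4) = 2770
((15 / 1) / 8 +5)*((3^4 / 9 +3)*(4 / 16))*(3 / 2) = 495 / 16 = 30.94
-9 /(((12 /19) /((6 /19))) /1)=-9 /2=-4.50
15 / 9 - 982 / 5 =-2921 / 15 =-194.73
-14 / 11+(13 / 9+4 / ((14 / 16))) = 4.74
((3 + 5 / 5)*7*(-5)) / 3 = -140 / 3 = -46.67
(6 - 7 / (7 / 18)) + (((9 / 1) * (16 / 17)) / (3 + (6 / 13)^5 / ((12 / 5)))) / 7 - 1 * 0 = -513926580 / 44312387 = -11.60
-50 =-50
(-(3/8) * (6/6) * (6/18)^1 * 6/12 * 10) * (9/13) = -45/104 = -0.43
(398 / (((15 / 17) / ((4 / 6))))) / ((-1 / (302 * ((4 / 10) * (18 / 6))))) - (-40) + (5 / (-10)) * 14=-8170853 / 75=-108944.71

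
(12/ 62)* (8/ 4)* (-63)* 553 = -418068/ 31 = -13486.06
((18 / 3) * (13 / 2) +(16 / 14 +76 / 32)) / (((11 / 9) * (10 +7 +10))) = 1.29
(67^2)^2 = 20151121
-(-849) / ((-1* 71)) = -11.96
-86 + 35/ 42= -85.17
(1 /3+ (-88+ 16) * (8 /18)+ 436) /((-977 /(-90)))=36390 /977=37.25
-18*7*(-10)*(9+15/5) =15120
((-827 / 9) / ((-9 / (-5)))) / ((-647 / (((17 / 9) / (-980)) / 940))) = -14059 / 86899191120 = -0.00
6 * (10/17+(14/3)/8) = 239/34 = 7.03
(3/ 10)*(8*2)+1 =5.80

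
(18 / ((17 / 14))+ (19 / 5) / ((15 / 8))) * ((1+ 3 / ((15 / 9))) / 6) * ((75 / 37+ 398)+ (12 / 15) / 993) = 3145.59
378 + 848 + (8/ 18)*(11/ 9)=99350/ 81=1226.54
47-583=-536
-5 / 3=-1.67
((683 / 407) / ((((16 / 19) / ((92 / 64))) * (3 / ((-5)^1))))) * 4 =-1492355 / 78144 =-19.10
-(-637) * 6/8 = 1911/4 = 477.75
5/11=0.45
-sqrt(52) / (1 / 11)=-22*sqrt(13)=-79.32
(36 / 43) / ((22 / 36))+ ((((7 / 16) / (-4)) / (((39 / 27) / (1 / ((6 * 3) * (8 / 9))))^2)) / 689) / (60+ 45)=6181172661789 / 4511874498560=1.37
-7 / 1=-7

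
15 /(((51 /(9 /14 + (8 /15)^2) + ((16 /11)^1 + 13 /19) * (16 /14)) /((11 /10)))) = 47007653 /163650964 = 0.29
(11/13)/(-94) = -11/1222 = -0.01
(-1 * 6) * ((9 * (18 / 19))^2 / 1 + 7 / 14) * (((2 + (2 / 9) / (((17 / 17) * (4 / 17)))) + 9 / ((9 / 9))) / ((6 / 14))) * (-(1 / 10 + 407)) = 21586543993 / 4332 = 4983043.40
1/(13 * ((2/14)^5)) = 16807/13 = 1292.85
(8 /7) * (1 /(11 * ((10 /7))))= 4 /55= 0.07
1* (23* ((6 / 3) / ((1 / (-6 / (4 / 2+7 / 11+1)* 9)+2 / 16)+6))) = 109296 / 14393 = 7.59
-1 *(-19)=19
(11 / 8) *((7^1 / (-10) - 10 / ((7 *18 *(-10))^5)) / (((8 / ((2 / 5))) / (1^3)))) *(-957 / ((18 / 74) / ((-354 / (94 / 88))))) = -18731844965807602682383 / 298524912134400000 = -62748.01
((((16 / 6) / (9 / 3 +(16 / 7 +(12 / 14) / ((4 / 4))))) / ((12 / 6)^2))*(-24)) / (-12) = 28 / 129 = 0.22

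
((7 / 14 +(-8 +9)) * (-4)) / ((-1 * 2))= 3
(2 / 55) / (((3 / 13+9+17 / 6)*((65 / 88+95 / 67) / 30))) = 501696 / 11964815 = 0.04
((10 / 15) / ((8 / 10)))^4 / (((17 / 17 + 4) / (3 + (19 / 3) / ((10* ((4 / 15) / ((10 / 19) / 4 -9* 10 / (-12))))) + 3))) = 24125 / 10368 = 2.33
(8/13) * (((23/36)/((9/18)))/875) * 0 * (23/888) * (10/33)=0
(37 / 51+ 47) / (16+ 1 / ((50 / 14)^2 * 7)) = 1521250 / 510357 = 2.98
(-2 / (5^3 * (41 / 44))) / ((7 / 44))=-3872 / 35875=-0.11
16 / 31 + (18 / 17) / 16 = 2455 / 4216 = 0.58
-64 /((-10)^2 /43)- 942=-24238 /25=-969.52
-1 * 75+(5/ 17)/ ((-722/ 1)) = -920555/ 12274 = -75.00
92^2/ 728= 1058/ 91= 11.63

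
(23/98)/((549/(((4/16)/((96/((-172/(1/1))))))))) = -989/5164992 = -0.00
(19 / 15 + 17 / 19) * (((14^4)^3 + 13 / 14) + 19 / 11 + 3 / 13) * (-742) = -336871598923633965128 / 3705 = -90923508481412676.15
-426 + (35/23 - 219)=-14800/23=-643.48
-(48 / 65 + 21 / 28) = -387 / 260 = -1.49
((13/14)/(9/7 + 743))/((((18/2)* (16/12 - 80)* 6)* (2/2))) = -13/44264160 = -0.00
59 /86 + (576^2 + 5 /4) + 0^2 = 57065805 /172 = 331777.94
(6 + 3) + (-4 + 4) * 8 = 9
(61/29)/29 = 61/841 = 0.07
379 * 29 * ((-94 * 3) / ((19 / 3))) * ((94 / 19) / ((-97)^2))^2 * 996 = -81831896541216 / 607222338379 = -134.76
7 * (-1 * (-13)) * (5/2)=455/2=227.50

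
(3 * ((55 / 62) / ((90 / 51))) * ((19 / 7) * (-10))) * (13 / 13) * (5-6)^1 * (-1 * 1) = -17765 / 434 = -40.93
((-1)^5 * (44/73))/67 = -44/4891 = -0.01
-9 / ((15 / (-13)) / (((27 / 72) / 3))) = 39 / 40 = 0.98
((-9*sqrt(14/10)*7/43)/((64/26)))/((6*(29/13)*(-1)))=3549*sqrt(35)/399040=0.05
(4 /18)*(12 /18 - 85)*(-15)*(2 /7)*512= 2590720 /63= 41122.54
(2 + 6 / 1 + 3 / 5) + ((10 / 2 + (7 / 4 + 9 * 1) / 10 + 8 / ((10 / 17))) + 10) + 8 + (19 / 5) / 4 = 1889 / 40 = 47.22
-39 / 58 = -0.67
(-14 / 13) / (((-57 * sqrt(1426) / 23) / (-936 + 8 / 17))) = -111328 * sqrt(1426) / 390507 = -10.77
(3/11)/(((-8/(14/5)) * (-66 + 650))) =-21/128480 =-0.00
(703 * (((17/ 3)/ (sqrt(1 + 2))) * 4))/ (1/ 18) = 95608 * sqrt(3) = 165597.91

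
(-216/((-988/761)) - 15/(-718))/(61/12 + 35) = 177055182/42651713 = 4.15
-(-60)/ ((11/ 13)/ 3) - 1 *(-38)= 2758/ 11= 250.73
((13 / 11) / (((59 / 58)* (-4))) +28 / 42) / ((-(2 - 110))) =1465 / 420552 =0.00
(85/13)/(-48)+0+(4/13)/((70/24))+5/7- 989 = -21584831/21840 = -988.32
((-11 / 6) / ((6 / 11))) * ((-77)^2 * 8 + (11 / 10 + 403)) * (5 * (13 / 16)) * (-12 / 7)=752461853 / 672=1119734.90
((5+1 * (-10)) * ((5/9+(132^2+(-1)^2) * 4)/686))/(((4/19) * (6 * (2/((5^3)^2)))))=-133022265625/42336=-3142060.32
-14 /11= -1.27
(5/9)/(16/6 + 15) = 5/159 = 0.03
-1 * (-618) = 618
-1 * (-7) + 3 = 10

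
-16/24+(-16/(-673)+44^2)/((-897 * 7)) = -1373374/1408589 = -0.97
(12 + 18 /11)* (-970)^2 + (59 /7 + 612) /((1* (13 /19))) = 12844192687 /1001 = 12831361.33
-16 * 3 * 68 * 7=-22848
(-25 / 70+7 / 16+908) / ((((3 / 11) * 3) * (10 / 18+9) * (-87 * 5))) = -223751 / 837984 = -0.27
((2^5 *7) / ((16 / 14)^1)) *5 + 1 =981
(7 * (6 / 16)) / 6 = 7 / 16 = 0.44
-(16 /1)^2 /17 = -15.06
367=367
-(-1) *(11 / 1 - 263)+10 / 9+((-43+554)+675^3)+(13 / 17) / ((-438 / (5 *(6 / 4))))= 13739975807639 / 44676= 307547135.10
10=10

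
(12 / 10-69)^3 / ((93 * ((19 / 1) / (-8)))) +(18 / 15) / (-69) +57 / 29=69389353853 / 49107875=1413.00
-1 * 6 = -6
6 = 6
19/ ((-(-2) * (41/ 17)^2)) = 1.63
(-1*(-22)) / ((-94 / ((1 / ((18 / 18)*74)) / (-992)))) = 11 / 3450176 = 0.00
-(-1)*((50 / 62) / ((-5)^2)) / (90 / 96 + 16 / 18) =144 / 8153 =0.02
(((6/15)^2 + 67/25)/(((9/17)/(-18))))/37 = -2414/925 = -2.61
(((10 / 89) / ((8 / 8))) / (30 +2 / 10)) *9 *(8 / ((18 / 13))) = 2600 / 13439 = 0.19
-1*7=-7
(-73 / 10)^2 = 5329 / 100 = 53.29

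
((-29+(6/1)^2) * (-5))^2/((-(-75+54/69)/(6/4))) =28175/1138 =24.76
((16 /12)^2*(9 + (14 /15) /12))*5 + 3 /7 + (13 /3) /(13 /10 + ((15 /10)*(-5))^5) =24946757935 /307530027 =81.12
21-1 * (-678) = 699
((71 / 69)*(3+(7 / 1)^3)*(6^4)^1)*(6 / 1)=63675072 / 23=2768481.39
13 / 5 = 2.60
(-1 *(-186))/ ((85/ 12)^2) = 26784/ 7225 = 3.71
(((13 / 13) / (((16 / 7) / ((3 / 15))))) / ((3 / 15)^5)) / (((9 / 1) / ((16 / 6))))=4375 / 54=81.02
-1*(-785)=785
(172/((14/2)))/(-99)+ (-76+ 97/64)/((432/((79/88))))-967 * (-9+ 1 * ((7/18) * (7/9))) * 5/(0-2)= -1074326955109/51093504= -21026.68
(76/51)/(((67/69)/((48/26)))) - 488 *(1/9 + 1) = -71880592/133263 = -539.39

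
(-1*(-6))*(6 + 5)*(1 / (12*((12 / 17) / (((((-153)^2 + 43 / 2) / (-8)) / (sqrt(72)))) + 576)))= 8763007*sqrt(2) / 365547173622336 + 6980935607459 / 731094347244672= 0.01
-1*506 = -506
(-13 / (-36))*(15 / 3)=65 / 36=1.81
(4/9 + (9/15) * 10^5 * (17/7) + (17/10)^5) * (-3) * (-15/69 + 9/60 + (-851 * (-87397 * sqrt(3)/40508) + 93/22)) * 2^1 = -3593840563123222283 * sqrt(3)/2238600000 - 2760703398729937/759000000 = -2784265562.35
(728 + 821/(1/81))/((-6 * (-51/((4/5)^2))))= 537832/3825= 140.61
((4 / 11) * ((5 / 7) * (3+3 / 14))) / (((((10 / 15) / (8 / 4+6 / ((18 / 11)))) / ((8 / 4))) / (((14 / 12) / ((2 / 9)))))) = 11475 / 154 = 74.51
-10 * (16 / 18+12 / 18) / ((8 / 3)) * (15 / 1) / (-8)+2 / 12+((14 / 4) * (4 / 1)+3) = 1349 / 48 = 28.10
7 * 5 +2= 37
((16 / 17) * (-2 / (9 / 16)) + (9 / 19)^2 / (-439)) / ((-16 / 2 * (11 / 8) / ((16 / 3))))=1298458256 / 800160471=1.62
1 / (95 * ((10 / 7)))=7 / 950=0.01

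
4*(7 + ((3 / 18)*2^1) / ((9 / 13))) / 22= 404 / 297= 1.36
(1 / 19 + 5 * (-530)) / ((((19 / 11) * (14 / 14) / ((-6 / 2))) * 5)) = 1661517 / 1805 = 920.51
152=152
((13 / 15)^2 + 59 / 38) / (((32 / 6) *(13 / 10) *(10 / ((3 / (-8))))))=-19697 / 1580800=-0.01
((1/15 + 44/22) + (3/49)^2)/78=37283/1404585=0.03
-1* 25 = -25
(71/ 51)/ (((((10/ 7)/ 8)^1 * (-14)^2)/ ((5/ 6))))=71/ 2142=0.03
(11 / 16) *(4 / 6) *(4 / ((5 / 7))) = 77 / 30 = 2.57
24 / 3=8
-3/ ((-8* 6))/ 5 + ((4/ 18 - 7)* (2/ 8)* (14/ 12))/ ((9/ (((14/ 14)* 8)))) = -33917/ 19440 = -1.74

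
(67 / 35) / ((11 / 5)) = 67 / 77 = 0.87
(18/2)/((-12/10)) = -15/2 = -7.50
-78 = -78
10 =10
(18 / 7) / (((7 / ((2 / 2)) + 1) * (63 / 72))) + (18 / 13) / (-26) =2601 / 8281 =0.31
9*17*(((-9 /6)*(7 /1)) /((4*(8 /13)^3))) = -7058961 /4096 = -1723.38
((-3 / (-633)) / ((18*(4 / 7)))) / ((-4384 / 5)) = -35 / 66601728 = -0.00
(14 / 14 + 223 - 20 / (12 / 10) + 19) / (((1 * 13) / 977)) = 663383 / 39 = 17009.82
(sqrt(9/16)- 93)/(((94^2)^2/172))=-15867/78074896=-0.00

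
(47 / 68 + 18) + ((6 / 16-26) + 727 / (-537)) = -605263 / 73032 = -8.29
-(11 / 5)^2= -121 / 25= -4.84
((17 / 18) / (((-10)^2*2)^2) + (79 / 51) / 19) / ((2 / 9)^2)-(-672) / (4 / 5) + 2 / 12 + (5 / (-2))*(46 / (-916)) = 59785001950853 / 71008320000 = 841.94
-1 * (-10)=10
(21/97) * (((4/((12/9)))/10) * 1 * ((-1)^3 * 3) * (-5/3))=63/194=0.32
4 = 4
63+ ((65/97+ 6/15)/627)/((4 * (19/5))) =97067297/1540748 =63.00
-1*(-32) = 32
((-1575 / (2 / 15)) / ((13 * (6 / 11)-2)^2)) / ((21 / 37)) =-5036625 / 6272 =-803.03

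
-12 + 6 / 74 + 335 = 323.08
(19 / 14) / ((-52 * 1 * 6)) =-0.00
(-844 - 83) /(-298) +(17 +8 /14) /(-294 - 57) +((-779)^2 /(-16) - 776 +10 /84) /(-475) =78406899527 /927435600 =84.54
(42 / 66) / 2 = 7 / 22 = 0.32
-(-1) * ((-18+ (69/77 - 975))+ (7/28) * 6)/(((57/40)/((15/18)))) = -2542550/4389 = -579.30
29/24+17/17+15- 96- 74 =-3667/24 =-152.79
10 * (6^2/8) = 45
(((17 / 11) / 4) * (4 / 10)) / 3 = 17 / 330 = 0.05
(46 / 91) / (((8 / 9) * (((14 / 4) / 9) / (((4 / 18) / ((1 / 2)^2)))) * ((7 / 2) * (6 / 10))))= 2760 / 4459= 0.62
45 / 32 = 1.41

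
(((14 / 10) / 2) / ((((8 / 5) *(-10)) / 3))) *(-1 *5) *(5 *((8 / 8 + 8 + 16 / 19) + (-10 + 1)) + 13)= 6867 / 608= 11.29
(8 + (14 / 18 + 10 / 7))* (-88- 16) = -66872 / 63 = -1061.46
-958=-958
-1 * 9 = -9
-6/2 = -3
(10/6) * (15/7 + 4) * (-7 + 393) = 82990/21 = 3951.90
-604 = -604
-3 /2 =-1.50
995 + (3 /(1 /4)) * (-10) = 875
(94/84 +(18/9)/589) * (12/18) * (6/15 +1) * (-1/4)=-27767/106020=-0.26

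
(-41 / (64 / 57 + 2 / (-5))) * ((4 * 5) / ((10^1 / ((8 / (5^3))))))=-18696 / 2575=-7.26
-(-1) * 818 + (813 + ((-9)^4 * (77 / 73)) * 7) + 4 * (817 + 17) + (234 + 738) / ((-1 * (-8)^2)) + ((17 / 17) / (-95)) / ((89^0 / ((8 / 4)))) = 5924746859 / 110960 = 53395.34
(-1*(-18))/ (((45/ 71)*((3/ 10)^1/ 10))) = 2840/ 3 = 946.67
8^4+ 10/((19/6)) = 77884/19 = 4099.16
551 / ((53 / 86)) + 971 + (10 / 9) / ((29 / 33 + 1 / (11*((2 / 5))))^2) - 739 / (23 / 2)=11704083457 / 6496051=1801.72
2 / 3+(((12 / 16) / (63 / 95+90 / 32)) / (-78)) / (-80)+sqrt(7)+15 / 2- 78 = -38368649 / 549432+sqrt(7) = -67.19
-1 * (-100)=100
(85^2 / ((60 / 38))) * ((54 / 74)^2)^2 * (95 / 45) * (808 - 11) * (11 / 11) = 8183228212395 / 3748322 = 2183171.09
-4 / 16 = -1 / 4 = -0.25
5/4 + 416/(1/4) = 6661/4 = 1665.25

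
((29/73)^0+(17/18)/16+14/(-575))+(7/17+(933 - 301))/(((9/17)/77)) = 15232188143/165600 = 91981.81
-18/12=-3/2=-1.50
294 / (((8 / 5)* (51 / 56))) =3430 / 17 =201.76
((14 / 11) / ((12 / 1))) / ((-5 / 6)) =-7 / 55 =-0.13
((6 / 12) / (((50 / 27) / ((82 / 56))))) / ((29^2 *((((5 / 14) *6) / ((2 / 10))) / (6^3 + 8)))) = 5166 / 525625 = 0.01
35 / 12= 2.92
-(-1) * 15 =15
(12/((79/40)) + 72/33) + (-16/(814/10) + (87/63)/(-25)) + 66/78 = 1942547294/219444225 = 8.85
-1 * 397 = -397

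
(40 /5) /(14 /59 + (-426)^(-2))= 85656672 /2540723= 33.71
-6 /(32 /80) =-15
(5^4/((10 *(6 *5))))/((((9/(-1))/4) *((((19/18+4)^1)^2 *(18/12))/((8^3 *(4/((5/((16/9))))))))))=-1310720/74529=-17.59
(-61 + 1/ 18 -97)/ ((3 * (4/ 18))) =-2843/ 12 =-236.92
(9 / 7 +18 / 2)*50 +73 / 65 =234511 / 455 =515.41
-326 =-326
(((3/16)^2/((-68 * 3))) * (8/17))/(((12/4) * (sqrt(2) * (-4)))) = sqrt(2)/295936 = 0.00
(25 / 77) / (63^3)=25 / 19253619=0.00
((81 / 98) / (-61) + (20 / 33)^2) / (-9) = -2302991 / 58590378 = -0.04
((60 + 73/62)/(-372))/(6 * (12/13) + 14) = -49309/5858256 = -0.01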